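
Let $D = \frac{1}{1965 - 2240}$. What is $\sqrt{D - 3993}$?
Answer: $\frac{2 i \sqrt{3019709}}{55} \approx 63.19 i$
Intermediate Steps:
$D = - \frac{1}{275}$ ($D = \frac{1}{-275} = - \frac{1}{275} \approx -0.0036364$)
$\sqrt{D - 3993} = \sqrt{- \frac{1}{275} - 3993} = \sqrt{- \frac{1098076}{275}} = \frac{2 i \sqrt{3019709}}{55}$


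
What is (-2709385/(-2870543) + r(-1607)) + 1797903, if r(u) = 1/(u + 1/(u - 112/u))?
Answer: 21417042803483576337533/11912228617141138 ≈ 1.7979e+6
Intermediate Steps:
(-2709385/(-2870543) + r(-1607)) + 1797903 = (-2709385/(-2870543) + (-112 + (-1607)²)/((-1607)*(-111 + (-1607)²))) + 1797903 = (-2709385*(-1/2870543) - (-112 + 2582449)/(1607*(-111 + 2582449))) + 1797903 = (2709385/2870543 - 1/1607*2582337/2582338) + 1797903 = (2709385/2870543 - 1/1607*1/2582338*2582337) + 1797903 = (2709385/2870543 - 2582337/4149817166) + 1797903 = 11236039672903919/11912228617141138 + 1797903 = 21417042803483576337533/11912228617141138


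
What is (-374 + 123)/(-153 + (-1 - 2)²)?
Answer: 251/144 ≈ 1.7431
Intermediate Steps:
(-374 + 123)/(-153 + (-1 - 2)²) = -251/(-153 + (-3)²) = -251/(-153 + 9) = -251/(-144) = -251*(-1/144) = 251/144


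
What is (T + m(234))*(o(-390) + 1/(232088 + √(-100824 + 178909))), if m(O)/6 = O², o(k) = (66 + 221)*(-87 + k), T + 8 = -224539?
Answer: -255606071428253785039/17954920553 - 34663*√78085/17954920553 ≈ -1.4236e+10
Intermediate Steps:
T = -224547 (T = -8 - 224539 = -224547)
o(k) = -24969 + 287*k (o(k) = 287*(-87 + k) = -24969 + 287*k)
m(O) = 6*O²
(T + m(234))*(o(-390) + 1/(232088 + √(-100824 + 178909))) = (-224547 + 6*234²)*((-24969 + 287*(-390)) + 1/(232088 + √(-100824 + 178909))) = (-224547 + 6*54756)*((-24969 - 111930) + 1/(232088 + √78085)) = (-224547 + 328536)*(-136899 + 1/(232088 + √78085)) = 103989*(-136899 + 1/(232088 + √78085)) = -14235990111 + 103989/(232088 + √78085)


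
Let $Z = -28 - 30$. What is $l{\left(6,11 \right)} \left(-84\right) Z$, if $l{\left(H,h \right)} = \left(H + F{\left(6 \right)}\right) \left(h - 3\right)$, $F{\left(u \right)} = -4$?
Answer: $77952$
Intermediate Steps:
$l{\left(H,h \right)} = \left(-4 + H\right) \left(-3 + h\right)$ ($l{\left(H,h \right)} = \left(H - 4\right) \left(h - 3\right) = \left(-4 + H\right) \left(-3 + h\right)$)
$Z = -58$
$l{\left(6,11 \right)} \left(-84\right) Z = \left(12 - 44 - 18 + 6 \cdot 11\right) \left(-84\right) \left(-58\right) = \left(12 - 44 - 18 + 66\right) \left(-84\right) \left(-58\right) = 16 \left(-84\right) \left(-58\right) = \left(-1344\right) \left(-58\right) = 77952$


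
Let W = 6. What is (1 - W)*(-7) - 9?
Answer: 26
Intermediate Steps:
(1 - W)*(-7) - 9 = (1 - 1*6)*(-7) - 9 = (1 - 6)*(-7) - 9 = -5*(-7) - 9 = 35 - 9 = 26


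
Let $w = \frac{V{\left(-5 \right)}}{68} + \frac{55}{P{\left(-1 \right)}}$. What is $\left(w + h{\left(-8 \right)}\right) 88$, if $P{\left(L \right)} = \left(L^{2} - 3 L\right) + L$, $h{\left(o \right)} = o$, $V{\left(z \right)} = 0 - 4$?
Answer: $\frac{46112}{51} \approx 904.16$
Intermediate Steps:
$V{\left(z \right)} = -4$ ($V{\left(z \right)} = 0 - 4 = -4$)
$P{\left(L \right)} = L^{2} - 2 L$
$w = \frac{932}{51}$ ($w = - \frac{4}{68} + \frac{55}{\left(-1\right) \left(-2 - 1\right)} = \left(-4\right) \frac{1}{68} + \frac{55}{\left(-1\right) \left(-3\right)} = - \frac{1}{17} + \frac{55}{3} = \frac{932}{51} \approx 18.275$)
$\left(w + h{\left(-8 \right)}\right) 88 = \left(\frac{932}{51} - 8\right) 88 = \frac{524}{51} \cdot 88 = \frac{46112}{51}$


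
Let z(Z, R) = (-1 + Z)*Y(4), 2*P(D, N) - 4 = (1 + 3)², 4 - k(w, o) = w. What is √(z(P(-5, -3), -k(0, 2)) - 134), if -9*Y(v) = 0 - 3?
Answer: I*√131 ≈ 11.446*I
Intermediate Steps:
k(w, o) = 4 - w
P(D, N) = 10 (P(D, N) = 2 + (1 + 3)²/2 = 2 + (½)*4² = 2 + (½)*16 = 2 + 8 = 10)
Y(v) = ⅓ (Y(v) = -(0 - 3)/9 = -⅑*(-3) = ⅓)
z(Z, R) = -⅓ + Z/3 (z(Z, R) = (-1 + Z)*(⅓) = -⅓ + Z/3)
√(z(P(-5, -3), -k(0, 2)) - 134) = √((-⅓ + (⅓)*10) - 134) = √((-⅓ + 10/3) - 134) = √(3 - 134) = √(-131) = I*√131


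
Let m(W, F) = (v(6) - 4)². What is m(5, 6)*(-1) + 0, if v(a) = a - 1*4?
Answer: -4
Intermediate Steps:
v(a) = -4 + a (v(a) = a - 4 = -4 + a)
m(W, F) = 4 (m(W, F) = ((-4 + 6) - 4)² = (2 - 4)² = (-2)² = 4)
m(5, 6)*(-1) + 0 = 4*(-1) + 0 = -4 + 0 = -4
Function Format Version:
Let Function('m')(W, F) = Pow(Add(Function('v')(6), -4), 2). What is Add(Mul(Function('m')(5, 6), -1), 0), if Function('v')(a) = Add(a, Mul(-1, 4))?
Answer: -4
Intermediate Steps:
Function('v')(a) = Add(-4, a) (Function('v')(a) = Add(a, -4) = Add(-4, a))
Function('m')(W, F) = 4 (Function('m')(W, F) = Pow(Add(Add(-4, 6), -4), 2) = Pow(Add(2, -4), 2) = Pow(-2, 2) = 4)
Add(Mul(Function('m')(5, 6), -1), 0) = Add(Mul(4, -1), 0) = Add(-4, 0) = -4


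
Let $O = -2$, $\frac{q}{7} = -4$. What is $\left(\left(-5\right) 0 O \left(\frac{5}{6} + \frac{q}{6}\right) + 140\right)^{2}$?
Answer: $19600$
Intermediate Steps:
$q = -28$ ($q = 7 \left(-4\right) = -28$)
$\left(\left(-5\right) 0 O \left(\frac{5}{6} + \frac{q}{6}\right) + 140\right)^{2} = \left(\left(-5\right) 0 \left(-2\right) \left(\frac{5}{6} - \frac{28}{6}\right) + 140\right)^{2} = \left(0 \left(-2\right) \left(5 \cdot \frac{1}{6} - \frac{14}{3}\right) + 140\right)^{2} = \left(0 \left(\frac{5}{6} - \frac{14}{3}\right) + 140\right)^{2} = \left(0 \left(- \frac{23}{6}\right) + 140\right)^{2} = \left(0 + 140\right)^{2} = 140^{2} = 19600$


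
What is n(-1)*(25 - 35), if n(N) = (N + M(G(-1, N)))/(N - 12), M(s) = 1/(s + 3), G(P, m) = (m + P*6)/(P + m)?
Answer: -110/169 ≈ -0.65089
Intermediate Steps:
G(P, m) = (m + 6*P)/(P + m)
M(s) = 1/(3 + s)
n(N) = (N + 1/(3 + (-6 + N)/(-1 + N)))/(-12 + N) (n(N) = (N + 1/(3 + (N + 6*(-1))/(-1 + N)))/(N - 12) = (N + 1/(3 + (N - 6)/(-1 + N)))/(-12 + N) = (N + 1/(3 + (-6 + N)/(-1 + N)))/(-12 + N))
n(-1)*(25 - 35) = ((-1 - 1 - (-9 + 4*(-1)))/((-12 - 1)*(-9 + 4*(-1))))*(25 - 35) = ((-1 - 1 - (-9 - 4))/((-13)*(-9 - 4)))*(-10) = -1/13*(-1 - 1 - 1*(-13))/(-13)*(-10) = -1/13*(-1/13)*(-1 - 1 + 13)*(-10) = -1/13*(-1/13)*11*(-10) = (11/169)*(-10) = -110/169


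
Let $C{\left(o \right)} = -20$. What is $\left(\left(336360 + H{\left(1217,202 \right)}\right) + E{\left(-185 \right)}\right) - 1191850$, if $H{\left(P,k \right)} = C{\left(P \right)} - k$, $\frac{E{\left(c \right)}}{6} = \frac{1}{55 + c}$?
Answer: $- \frac{55621283}{65} \approx -8.5571 \cdot 10^{5}$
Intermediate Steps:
$E{\left(c \right)} = \frac{6}{55 + c}$
$H{\left(P,k \right)} = -20 - k$
$\left(\left(336360 + H{\left(1217,202 \right)}\right) + E{\left(-185 \right)}\right) - 1191850 = \left(\left(336360 - 222\right) + \frac{6}{55 - 185}\right) - 1191850 = \left(\left(336360 - 222\right) + \frac{6}{-130}\right) - 1191850 = \left(\left(336360 - 222\right) + 6 \left(- \frac{1}{130}\right)\right) - 1191850 = \left(336138 - \frac{3}{65}\right) - 1191850 = \frac{21848967}{65} - 1191850 = - \frac{55621283}{65}$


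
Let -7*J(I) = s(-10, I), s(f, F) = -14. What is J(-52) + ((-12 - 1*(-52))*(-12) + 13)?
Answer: -465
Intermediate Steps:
J(I) = 2 (J(I) = -⅐*(-14) = 2)
J(-52) + ((-12 - 1*(-52))*(-12) + 13) = 2 + ((-12 - 1*(-52))*(-12) + 13) = 2 + ((-12 + 52)*(-12) + 13) = 2 + (40*(-12) + 13) = 2 + (-480 + 13) = 2 - 467 = -465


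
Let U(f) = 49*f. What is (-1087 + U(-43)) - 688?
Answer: -3882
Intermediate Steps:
(-1087 + U(-43)) - 688 = (-1087 + 49*(-43)) - 688 = (-1087 - 2107) - 688 = -3194 - 688 = -3882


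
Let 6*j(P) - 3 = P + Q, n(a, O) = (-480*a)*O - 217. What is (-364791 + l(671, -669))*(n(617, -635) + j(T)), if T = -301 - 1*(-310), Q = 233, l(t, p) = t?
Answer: -205430776938580/3 ≈ -6.8477e+13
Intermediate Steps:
n(a, O) = -217 - 480*O*a (n(a, O) = -480*O*a - 217 = -217 - 480*O*a)
T = 9 (T = -301 + 310 = 9)
j(P) = 118/3 + P/6 (j(P) = 1/2 + (P + 233)/6 = 1/2 + (233 + P)/6 = 1/2 + (233/6 + P/6) = 118/3 + P/6)
(-364791 + l(671, -669))*(n(617, -635) + j(T)) = (-364791 + 671)*((-217 - 480*(-635)*617) + (118/3 + (1/6)*9)) = -364120*((-217 + 188061600) + (118/3 + 3/2)) = -364120*(188061383 + 245/6) = -364120*1128368543/6 = -205430776938580/3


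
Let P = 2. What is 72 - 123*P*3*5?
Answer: -3618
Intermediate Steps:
72 - 123*P*3*5 = 72 - 123*2*3*5 = 72 - 738*5 = 72 - 123*30 = 72 - 3690 = -3618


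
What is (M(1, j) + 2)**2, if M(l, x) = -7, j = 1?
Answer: 25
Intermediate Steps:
(M(1, j) + 2)**2 = (-7 + 2)**2 = (-5)**2 = 25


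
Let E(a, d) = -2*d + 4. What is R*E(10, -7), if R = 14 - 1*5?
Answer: 162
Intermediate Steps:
R = 9 (R = 14 - 5 = 9)
E(a, d) = 4 - 2*d
R*E(10, -7) = 9*(4 - 2*(-7)) = 9*(4 + 14) = 9*18 = 162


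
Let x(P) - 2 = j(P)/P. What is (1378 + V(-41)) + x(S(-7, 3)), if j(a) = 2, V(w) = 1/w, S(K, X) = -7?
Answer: 395971/287 ≈ 1379.7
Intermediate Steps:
x(P) = 2 + 2/P
(1378 + V(-41)) + x(S(-7, 3)) = (1378 + 1/(-41)) + (2 + 2/(-7)) = (1378 - 1/41) + (2 + 2*(-⅐)) = 56497/41 + (2 - 2/7) = 56497/41 + 12/7 = 395971/287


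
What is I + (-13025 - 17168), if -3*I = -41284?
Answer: -49295/3 ≈ -16432.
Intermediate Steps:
I = 41284/3 (I = -⅓*(-41284) = 41284/3 ≈ 13761.)
I + (-13025 - 17168) = 41284/3 + (-13025 - 17168) = 41284/3 - 30193 = -49295/3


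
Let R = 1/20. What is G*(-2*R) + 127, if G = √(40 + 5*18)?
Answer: 127 - √130/10 ≈ 125.86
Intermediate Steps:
G = √130 (G = √(40 + 90) = √130 ≈ 11.402)
R = 1/20 ≈ 0.050000
G*(-2*R) + 127 = √130*(-2*1/20) + 127 = √130*(-⅒) + 127 = -√130/10 + 127 = 127 - √130/10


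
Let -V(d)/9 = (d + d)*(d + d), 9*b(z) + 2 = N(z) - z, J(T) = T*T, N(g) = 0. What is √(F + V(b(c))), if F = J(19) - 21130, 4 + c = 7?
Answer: I*√187021/3 ≈ 144.15*I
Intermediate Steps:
c = 3 (c = -4 + 7 = 3)
J(T) = T²
b(z) = -2/9 - z/9 (b(z) = -2/9 + (0 - z)/9 = -2/9 + (-z)/9 = -2/9 - z/9)
F = -20769 (F = 19² - 21130 = 361 - 21130 = -20769)
V(d) = -36*d² (V(d) = -9*(d + d)*(d + d) = -9*2*d*2*d = -36*d²)
√(F + V(b(c))) = √(-20769 - 36*(-2/9 - ⅑*3)²) = √(-20769 - 36*(-2/9 - ⅓)²) = √(-20769 - 36*(-5/9)²) = √(-20769 - 36*25/81) = √(-20769 - 100/9) = √(-187021/9) = I*√187021/3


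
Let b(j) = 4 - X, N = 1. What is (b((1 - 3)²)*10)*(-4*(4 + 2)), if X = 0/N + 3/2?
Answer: -600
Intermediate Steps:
X = 3/2 (X = 0/1 + 3/2 = 0*1 + 3*(½) = 0 + 3/2 = 3/2 ≈ 1.5000)
b(j) = 5/2 (b(j) = 4 - 1*3/2 = 4 - 3/2 = 5/2)
(b((1 - 3)²)*10)*(-4*(4 + 2)) = ((5/2)*10)*(-4*(4 + 2)) = 25*(-4*6) = 25*(-24) = -600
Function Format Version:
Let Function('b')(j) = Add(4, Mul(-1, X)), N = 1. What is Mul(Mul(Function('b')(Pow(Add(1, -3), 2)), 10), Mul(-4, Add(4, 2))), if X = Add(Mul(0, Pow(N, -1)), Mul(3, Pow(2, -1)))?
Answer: -600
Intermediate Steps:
X = Rational(3, 2) (X = Add(Mul(0, Pow(1, -1)), Mul(3, Pow(2, -1))) = Add(Mul(0, 1), Mul(3, Rational(1, 2))) = Add(0, Rational(3, 2)) = Rational(3, 2) ≈ 1.5000)
Function('b')(j) = Rational(5, 2) (Function('b')(j) = Add(4, Mul(-1, Rational(3, 2))) = Add(4, Rational(-3, 2)) = Rational(5, 2))
Mul(Mul(Function('b')(Pow(Add(1, -3), 2)), 10), Mul(-4, Add(4, 2))) = Mul(Mul(Rational(5, 2), 10), Mul(-4, Add(4, 2))) = Mul(25, Mul(-4, 6)) = Mul(25, -24) = -600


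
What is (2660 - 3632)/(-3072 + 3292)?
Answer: -243/55 ≈ -4.4182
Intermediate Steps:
(2660 - 3632)/(-3072 + 3292) = -972/220 = -972*1/220 = -243/55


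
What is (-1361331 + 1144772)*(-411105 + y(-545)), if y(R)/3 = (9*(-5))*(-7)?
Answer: 88823839440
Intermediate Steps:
y(R) = 945 (y(R) = 3*((9*(-5))*(-7)) = 3*(-45*(-7)) = 3*315 = 945)
(-1361331 + 1144772)*(-411105 + y(-545)) = (-1361331 + 1144772)*(-411105 + 945) = -216559*(-410160) = 88823839440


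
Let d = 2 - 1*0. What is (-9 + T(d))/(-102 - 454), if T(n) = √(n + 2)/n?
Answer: 2/139 ≈ 0.014388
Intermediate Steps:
d = 2 (d = 2 + 0 = 2)
T(n) = √(2 + n)/n
(-9 + T(d))/(-102 - 454) = (-9 + √(2 + 2)/2)/(-102 - 454) = (-9 + √4/2)/(-556) = (-9 + (½)*2)*(-1/556) = (-9 + 1)*(-1/556) = -8*(-1/556) = 2/139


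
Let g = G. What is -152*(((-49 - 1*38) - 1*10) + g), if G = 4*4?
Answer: 12312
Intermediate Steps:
G = 16
g = 16
-152*(((-49 - 1*38) - 1*10) + g) = -152*(((-49 - 1*38) - 1*10) + 16) = -152*(((-49 - 38) - 10) + 16) = -152*((-87 - 10) + 16) = -152*(-97 + 16) = -152*(-81) = 12312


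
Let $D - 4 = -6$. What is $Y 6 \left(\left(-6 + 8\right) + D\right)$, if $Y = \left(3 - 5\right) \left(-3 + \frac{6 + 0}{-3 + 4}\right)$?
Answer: $0$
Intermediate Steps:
$D = -2$ ($D = 4 - 6 = -2$)
$Y = -6$ ($Y = - 2 \left(-3 + \frac{6}{1}\right) = - 2 \left(-3 + 6 \cdot 1\right) = - 2 \left(-3 + 6\right) = \left(-2\right) 3 = -6$)
$Y 6 \left(\left(-6 + 8\right) + D\right) = - 6 \cdot 6 \left(\left(-6 + 8\right) - 2\right) = - 6 \cdot 6 \left(2 - 2\right) = - 6 \cdot 6 \cdot 0 = \left(-6\right) 0 = 0$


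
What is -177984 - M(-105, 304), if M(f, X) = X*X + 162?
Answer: -270562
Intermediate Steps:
M(f, X) = 162 + X**2 (M(f, X) = X**2 + 162 = 162 + X**2)
-177984 - M(-105, 304) = -177984 - (162 + 304**2) = -177984 - (162 + 92416) = -177984 - 1*92578 = -177984 - 92578 = -270562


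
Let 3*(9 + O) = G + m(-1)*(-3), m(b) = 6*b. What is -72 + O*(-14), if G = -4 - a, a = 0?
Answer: -34/3 ≈ -11.333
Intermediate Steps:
G = -4 (G = -4 - 1*0 = -4 + 0 = -4)
O = -13/3 (O = -9 + (-4 + (6*(-1))*(-3))/3 = -9 + (-4 - 6*(-3))/3 = -9 + (-4 + 18)/3 = -9 + (⅓)*14 = -9 + 14/3 = -13/3 ≈ -4.3333)
-72 + O*(-14) = -72 - 13/3*(-14) = -72 + 182/3 = -34/3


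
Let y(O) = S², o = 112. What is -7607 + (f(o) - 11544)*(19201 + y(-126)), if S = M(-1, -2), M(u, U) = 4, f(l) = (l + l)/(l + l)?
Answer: -221829438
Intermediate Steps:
f(l) = 1 (f(l) = (2*l)/((2*l)) = (2*l)*(1/(2*l)) = 1)
S = 4
y(O) = 16 (y(O) = 4² = 16)
-7607 + (f(o) - 11544)*(19201 + y(-126)) = -7607 + (1 - 11544)*(19201 + 16) = -7607 - 11543*19217 = -7607 - 221821831 = -221829438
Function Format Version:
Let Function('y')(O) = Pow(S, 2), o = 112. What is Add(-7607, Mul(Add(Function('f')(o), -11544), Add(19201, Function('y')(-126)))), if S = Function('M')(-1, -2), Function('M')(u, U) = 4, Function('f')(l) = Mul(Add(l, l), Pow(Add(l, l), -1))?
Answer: -221829438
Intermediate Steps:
Function('f')(l) = 1 (Function('f')(l) = Mul(Mul(2, l), Pow(Mul(2, l), -1)) = Mul(Mul(2, l), Mul(Rational(1, 2), Pow(l, -1))) = 1)
S = 4
Function('y')(O) = 16 (Function('y')(O) = Pow(4, 2) = 16)
Add(-7607, Mul(Add(Function('f')(o), -11544), Add(19201, Function('y')(-126)))) = Add(-7607, Mul(Add(1, -11544), Add(19201, 16))) = Add(-7607, Mul(-11543, 19217)) = Add(-7607, -221821831) = -221829438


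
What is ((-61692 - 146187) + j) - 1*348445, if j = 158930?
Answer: -397394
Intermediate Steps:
((-61692 - 146187) + j) - 1*348445 = ((-61692 - 146187) + 158930) - 1*348445 = (-207879 + 158930) - 348445 = -48949 - 348445 = -397394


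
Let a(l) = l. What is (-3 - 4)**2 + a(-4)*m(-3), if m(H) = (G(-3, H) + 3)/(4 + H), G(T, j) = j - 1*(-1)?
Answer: 45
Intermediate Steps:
G(T, j) = 1 + j (G(T, j) = j + 1 = 1 + j)
m(H) = 1 (m(H) = ((1 + H) + 3)/(4 + H) = (4 + H)/(4 + H) = 1)
(-3 - 4)**2 + a(-4)*m(-3) = (-3 - 4)**2 - 4*1 = (-7)**2 - 4 = 49 - 4 = 45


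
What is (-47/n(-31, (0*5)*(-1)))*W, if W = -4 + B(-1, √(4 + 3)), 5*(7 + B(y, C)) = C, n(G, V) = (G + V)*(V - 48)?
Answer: 517/1488 - 47*√7/7440 ≈ 0.33073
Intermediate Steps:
n(G, V) = (-48 + V)*(G + V) (n(G, V) = (G + V)*(-48 + V) = (-48 + V)*(G + V))
B(y, C) = -7 + C/5
W = -11 + √7/5 (W = -4 + (-7 + √(4 + 3)/5) = -4 + (-7 + √7/5) = -11 + √7/5 ≈ -10.471)
(-47/n(-31, (0*5)*(-1)))*W = (-47/(((0*5)*(-1))² - 48*(-31) - 48*0*5*(-1) - 31*0*5*(-1)))*(-11 + √7/5) = (-47/((0*(-1))² + 1488 - 0*(-1) - 0*(-1)))*(-11 + √7/5) = (-47/(0² + 1488 - 48*0 - 31*0))*(-11 + √7/5) = (-47/(0 + 1488 + 0 + 0))*(-11 + √7/5) = (-47/1488)*(-11 + √7/5) = (-47*1/1488)*(-11 + √7/5) = -47*(-11 + √7/5)/1488 = 517/1488 - 47*√7/7440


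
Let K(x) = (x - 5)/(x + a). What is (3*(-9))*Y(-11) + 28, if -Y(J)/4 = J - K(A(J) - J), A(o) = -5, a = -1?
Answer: -5908/5 ≈ -1181.6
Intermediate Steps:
K(x) = (-5 + x)/(-1 + x) (K(x) = (x - 5)/(x - 1) = (-5 + x)/(-1 + x))
Y(J) = -4*J + 4*(-10 - J)/(-6 - J) (Y(J) = -4*(J - (-5 + (-5 - J))/(-1 + (-5 - J))) = -4*(J - (-10 - J)/(-6 - J)) = -4*J + 4*(-10 - J)/(-6 - J))
(3*(-9))*Y(-11) + 28 = (3*(-9))*(4*(10 - 1*(-11)² - 5*(-11))/(6 - 11)) + 28 = -108*(10 - 1*121 + 55)/(-5) + 28 = -108*(-1)*(10 - 121 + 55)/5 + 28 = -108*(-1)*(-56)/5 + 28 = -27*224/5 + 28 = -6048/5 + 28 = -5908/5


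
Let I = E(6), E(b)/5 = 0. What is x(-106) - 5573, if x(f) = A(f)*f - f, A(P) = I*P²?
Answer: -5467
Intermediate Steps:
E(b) = 0 (E(b) = 5*0 = 0)
I = 0
A(P) = 0 (A(P) = 0*P² = 0)
x(f) = -f (x(f) = 0*f - f = 0 - f = -f)
x(-106) - 5573 = -1*(-106) - 5573 = 106 - 5573 = -5467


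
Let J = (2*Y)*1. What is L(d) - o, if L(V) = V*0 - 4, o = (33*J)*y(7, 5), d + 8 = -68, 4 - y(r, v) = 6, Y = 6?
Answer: 788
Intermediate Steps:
y(r, v) = -2 (y(r, v) = 4 - 1*6 = 4 - 6 = -2)
J = 12 (J = (2*6)*1 = 12*1 = 12)
d = -76 (d = -8 - 68 = -76)
o = -792 (o = (33*12)*(-2) = 396*(-2) = -792)
L(V) = -4 (L(V) = 0 - 4 = -4)
L(d) - o = -4 - 1*(-792) = -4 + 792 = 788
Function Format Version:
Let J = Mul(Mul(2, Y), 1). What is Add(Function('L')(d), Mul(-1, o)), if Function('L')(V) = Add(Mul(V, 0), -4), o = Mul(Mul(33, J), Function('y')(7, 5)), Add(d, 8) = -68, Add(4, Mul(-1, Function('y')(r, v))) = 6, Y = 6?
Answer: 788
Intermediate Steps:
Function('y')(r, v) = -2 (Function('y')(r, v) = Add(4, Mul(-1, 6)) = Add(4, -6) = -2)
J = 12 (J = Mul(Mul(2, 6), 1) = Mul(12, 1) = 12)
d = -76 (d = Add(-8, -68) = -76)
o = -792 (o = Mul(Mul(33, 12), -2) = Mul(396, -2) = -792)
Function('L')(V) = -4 (Function('L')(V) = Add(0, -4) = -4)
Add(Function('L')(d), Mul(-1, o)) = Add(-4, Mul(-1, -792)) = Add(-4, 792) = 788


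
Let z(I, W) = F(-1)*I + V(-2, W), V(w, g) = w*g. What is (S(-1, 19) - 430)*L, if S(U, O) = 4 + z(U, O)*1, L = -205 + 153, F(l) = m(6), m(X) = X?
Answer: 24440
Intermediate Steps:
F(l) = 6
L = -52
V(w, g) = g*w
z(I, W) = -2*W + 6*I (z(I, W) = 6*I + W*(-2) = 6*I - 2*W = -2*W + 6*I)
S(U, O) = 4 - 2*O + 6*U (S(U, O) = 4 + (-2*O + 6*U)*1 = 4 + (-2*O + 6*U) = 4 - 2*O + 6*U)
(S(-1, 19) - 430)*L = ((4 - 2*19 + 6*(-1)) - 430)*(-52) = ((4 - 38 - 6) - 430)*(-52) = (-40 - 430)*(-52) = -470*(-52) = 24440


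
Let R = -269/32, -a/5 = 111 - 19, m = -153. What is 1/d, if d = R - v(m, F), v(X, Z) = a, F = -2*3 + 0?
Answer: 32/14451 ≈ 0.0022144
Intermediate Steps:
F = -6 (F = -6 + 0 = -6)
a = -460 (a = -5*(111 - 19) = -5*92 = -460)
v(X, Z) = -460
R = -269/32 (R = (1/32)*(-269) = -269/32 ≈ -8.4063)
d = 14451/32 (d = -269/32 - 1*(-460) = -269/32 + 460 = 14451/32 ≈ 451.59)
1/d = 1/(14451/32) = 32/14451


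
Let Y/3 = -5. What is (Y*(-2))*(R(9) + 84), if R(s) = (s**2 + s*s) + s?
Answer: 7650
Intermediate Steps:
Y = -15 (Y = 3*(-5) = -15)
R(s) = s + 2*s**2 (R(s) = (s**2 + s**2) + s = 2*s**2 + s = s + 2*s**2)
(Y*(-2))*(R(9) + 84) = (-15*(-2))*(9*(1 + 2*9) + 84) = 30*(9*(1 + 18) + 84) = 30*(9*19 + 84) = 30*(171 + 84) = 30*255 = 7650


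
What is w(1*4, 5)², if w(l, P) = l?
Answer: 16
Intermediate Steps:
w(1*4, 5)² = (1*4)² = 4² = 16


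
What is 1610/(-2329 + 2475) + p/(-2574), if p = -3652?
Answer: 106303/8541 ≈ 12.446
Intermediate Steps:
1610/(-2329 + 2475) + p/(-2574) = 1610/(-2329 + 2475) - 3652/(-2574) = 1610/146 - 3652*(-1/2574) = 1610*(1/146) + 166/117 = 805/73 + 166/117 = 106303/8541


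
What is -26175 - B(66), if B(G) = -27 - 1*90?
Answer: -26058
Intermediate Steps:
B(G) = -117 (B(G) = -27 - 90 = -117)
-26175 - B(66) = -26175 - 1*(-117) = -26175 + 117 = -26058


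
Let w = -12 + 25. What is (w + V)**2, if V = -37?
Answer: 576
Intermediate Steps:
w = 13
(w + V)**2 = (13 - 37)**2 = (-24)**2 = 576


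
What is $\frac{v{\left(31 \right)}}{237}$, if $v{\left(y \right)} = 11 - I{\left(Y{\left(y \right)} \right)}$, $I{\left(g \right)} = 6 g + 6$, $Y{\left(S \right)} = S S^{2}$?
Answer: $- \frac{178741}{237} \approx -754.18$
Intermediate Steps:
$Y{\left(S \right)} = S^{3}$
$I{\left(g \right)} = 6 + 6 g$
$v{\left(y \right)} = 5 - 6 y^{3}$ ($v{\left(y \right)} = 11 - \left(6 + 6 y^{3}\right) = 5 - 6 y^{3}$)
$\frac{v{\left(31 \right)}}{237} = \frac{5 - 6 \cdot 31^{3}}{237} = \left(5 - 178746\right) \frac{1}{237} = \left(-178741\right) \frac{1}{237} = - \frac{178741}{237}$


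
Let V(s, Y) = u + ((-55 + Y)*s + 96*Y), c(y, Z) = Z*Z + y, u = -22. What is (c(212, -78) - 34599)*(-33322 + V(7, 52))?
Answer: 803041019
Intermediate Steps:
c(y, Z) = y + Z² (c(y, Z) = Z² + y = y + Z²)
V(s, Y) = -22 + 96*Y + s*(-55 + Y) (V(s, Y) = -22 + ((-55 + Y)*s + 96*Y) = -22 + (s*(-55 + Y) + 96*Y) = -22 + (96*Y + s*(-55 + Y)) = -22 + 96*Y + s*(-55 + Y))
(c(212, -78) - 34599)*(-33322 + V(7, 52)) = ((212 + (-78)²) - 34599)*(-33322 + (-22 - 55*7 + 96*52 + 52*7)) = ((212 + 6084) - 34599)*(-33322 + (-22 - 385 + 4992 + 364)) = (6296 - 34599)*(-33322 + 4949) = -28303*(-28373) = 803041019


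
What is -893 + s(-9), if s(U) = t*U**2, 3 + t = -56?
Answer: -5672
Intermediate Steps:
t = -59 (t = -3 - 56 = -59)
s(U) = -59*U**2
-893 + s(-9) = -893 - 59*(-9)**2 = -893 - 59*81 = -893 - 4779 = -5672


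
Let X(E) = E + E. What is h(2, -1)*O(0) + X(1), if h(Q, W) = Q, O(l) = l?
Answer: 2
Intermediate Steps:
X(E) = 2*E
h(2, -1)*O(0) + X(1) = 2*0 + 2*1 = 0 + 2 = 2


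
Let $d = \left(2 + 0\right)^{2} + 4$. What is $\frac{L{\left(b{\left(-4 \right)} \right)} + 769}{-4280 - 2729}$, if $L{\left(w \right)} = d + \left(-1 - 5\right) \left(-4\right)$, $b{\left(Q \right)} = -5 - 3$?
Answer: $- \frac{801}{7009} \approx -0.11428$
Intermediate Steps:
$b{\left(Q \right)} = -8$
$d = 8$ ($d = 2^{2} + 4 = 4 + 4 = 8$)
$L{\left(w \right)} = 32$ ($L{\left(w \right)} = 8 + \left(-1 - 5\right) \left(-4\right) = 8 - -24 = 8 + 24 = 32$)
$\frac{L{\left(b{\left(-4 \right)} \right)} + 769}{-4280 - 2729} = \frac{32 + 769}{-4280 - 2729} = \frac{801}{-7009} = 801 \left(- \frac{1}{7009}\right) = - \frac{801}{7009}$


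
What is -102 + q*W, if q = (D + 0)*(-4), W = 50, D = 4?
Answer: -902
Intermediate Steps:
q = -16 (q = (4 + 0)*(-4) = 4*(-4) = -16)
-102 + q*W = -102 - 16*50 = -102 - 800 = -902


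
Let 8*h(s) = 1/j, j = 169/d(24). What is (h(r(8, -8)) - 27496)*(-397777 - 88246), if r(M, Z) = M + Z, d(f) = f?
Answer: 2258461882883/169 ≈ 1.3364e+10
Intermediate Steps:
j = 169/24 ≈ 7.0417
h(s) = 3/169 (h(s) = 1/(8*(169/24)) = (1/8)*(24/169) = 3/169)
(h(r(8, -8)) - 27496)*(-397777 - 88246) = (3/169 - 27496)*(-397777 - 88246) = -4646821/169*(-486023) = 2258461882883/169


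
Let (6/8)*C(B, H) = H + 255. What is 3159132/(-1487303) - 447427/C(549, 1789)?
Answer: -2022207621375/12160189328 ≈ -166.30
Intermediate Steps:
C(B, H) = 340 + 4*H/3 (C(B, H) = 4*(H + 255)/3 = 4*(255 + H)/3 = 340 + 4*H/3)
3159132/(-1487303) - 447427/C(549, 1789) = 3159132/(-1487303) - 447427/(340 + (4/3)*1789) = 3159132*(-1/1487303) - 447427/(340 + 7156/3) = -3159132/1487303 - 447427/8176/3 = -3159132/1487303 - 447427*3/8176 = -3159132/1487303 - 1342281/8176 = -2022207621375/12160189328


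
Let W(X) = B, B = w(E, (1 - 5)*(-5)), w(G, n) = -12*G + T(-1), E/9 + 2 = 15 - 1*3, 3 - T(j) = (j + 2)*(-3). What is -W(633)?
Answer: 1074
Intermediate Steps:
T(j) = 9 + 3*j (T(j) = 3 - (j + 2)*(-3) = 3 - (2 + j)*(-3) = 3 - (-6 - 3*j) = 3 + (6 + 3*j) = 9 + 3*j)
E = 90 (E = -18 + 9*(15 - 1*3) = -18 + 9*(15 - 3) = -18 + 9*12 = -18 + 108 = 90)
w(G, n) = 6 - 12*G (w(G, n) = -12*G + (9 + 3*(-1)) = -12*G + (9 - 3) = -12*G + 6 = 6 - 12*G)
B = -1074 (B = 6 - 12*90 = 6 - 1080 = -1074)
W(X) = -1074
-W(633) = -1*(-1074) = 1074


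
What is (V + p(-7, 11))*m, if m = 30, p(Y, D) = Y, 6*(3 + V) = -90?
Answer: -750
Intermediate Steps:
V = -18 (V = -3 + (1/6)*(-90) = -3 - 15 = -18)
(V + p(-7, 11))*m = (-18 - 7)*30 = -25*30 = -750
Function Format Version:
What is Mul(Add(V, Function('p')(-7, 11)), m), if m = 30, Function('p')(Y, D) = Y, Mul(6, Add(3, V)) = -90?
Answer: -750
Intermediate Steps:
V = -18 (V = Add(-3, Mul(Rational(1, 6), -90)) = Add(-3, -15) = -18)
Mul(Add(V, Function('p')(-7, 11)), m) = Mul(Add(-18, -7), 30) = Mul(-25, 30) = -750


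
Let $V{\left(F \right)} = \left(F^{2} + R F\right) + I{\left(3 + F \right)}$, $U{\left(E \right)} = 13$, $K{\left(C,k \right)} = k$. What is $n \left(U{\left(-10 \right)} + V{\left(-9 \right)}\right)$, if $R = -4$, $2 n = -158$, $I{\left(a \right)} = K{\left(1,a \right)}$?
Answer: $-9796$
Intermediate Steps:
$I{\left(a \right)} = a$
$n = -79$ ($n = \frac{1}{2} \left(-158\right) = -79$)
$V{\left(F \right)} = 3 + F^{2} - 3 F$ ($V{\left(F \right)} = \left(F^{2} - 4 F\right) + \left(3 + F\right) = 3 + F^{2} - 3 F$)
$n \left(U{\left(-10 \right)} + V{\left(-9 \right)}\right) = - 79 \left(13 + \left(3 + \left(-9\right)^{2} - -27\right)\right) = - 79 \left(13 + \left(3 + 81 + 27\right)\right) = - 79 \left(13 + 111\right) = \left(-79\right) 124 = -9796$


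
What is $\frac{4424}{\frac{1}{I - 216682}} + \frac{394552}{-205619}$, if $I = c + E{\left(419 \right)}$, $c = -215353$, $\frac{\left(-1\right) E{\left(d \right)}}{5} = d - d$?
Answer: $- \frac{393004291432512}{205619} \approx -1.9113 \cdot 10^{9}$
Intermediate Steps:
$E{\left(d \right)} = 0$ ($E{\left(d \right)} = - 5 \left(d - d\right) = \left(-5\right) 0 = 0$)
$I = -215353$ ($I = -215353 + 0 = -215353$)
$\frac{4424}{\frac{1}{I - 216682}} + \frac{394552}{-205619} = \frac{4424}{\frac{1}{-215353 - 216682}} + \frac{394552}{-205619} = \frac{4424}{\frac{1}{-432035}} + 394552 \left(- \frac{1}{205619}\right) = \frac{4424}{- \frac{1}{432035}} - \frac{394552}{205619} = 4424 \left(-432035\right) - \frac{394552}{205619} = -1911322840 - \frac{394552}{205619} = - \frac{393004291432512}{205619}$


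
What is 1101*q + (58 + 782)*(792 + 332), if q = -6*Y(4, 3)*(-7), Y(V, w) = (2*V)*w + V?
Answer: 2238936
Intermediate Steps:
Y(V, w) = V + 2*V*w (Y(V, w) = 2*V*w + V = V + 2*V*w)
q = 1176 (q = -24*(1 + 2*3)*(-7) = -24*(1 + 6)*(-7) = -24*7*(-7) = -6*28*(-7) = -168*(-7) = 1176)
1101*q + (58 + 782)*(792 + 332) = 1101*1176 + (58 + 782)*(792 + 332) = 1294776 + 840*1124 = 1294776 + 944160 = 2238936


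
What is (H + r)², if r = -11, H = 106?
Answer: 9025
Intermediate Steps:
(H + r)² = (106 - 11)² = 95² = 9025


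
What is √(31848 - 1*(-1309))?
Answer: √33157 ≈ 182.09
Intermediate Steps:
√(31848 - 1*(-1309)) = √(31848 + 1309) = √33157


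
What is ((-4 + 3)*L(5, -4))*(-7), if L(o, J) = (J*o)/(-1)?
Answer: 140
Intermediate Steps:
L(o, J) = -J*o (L(o, J) = (J*o)*(-1) = -J*o)
((-4 + 3)*L(5, -4))*(-7) = ((-4 + 3)*(-1*(-4)*5))*(-7) = -1*20*(-7) = -20*(-7) = 140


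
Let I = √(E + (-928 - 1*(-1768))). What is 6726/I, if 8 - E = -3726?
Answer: 3363*√4574/2287 ≈ 99.451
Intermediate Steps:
E = 3734 (E = 8 - 1*(-3726) = 8 + 3726 = 3734)
I = √4574 (I = √(3734 + (-928 - 1*(-1768))) = √(3734 + (-928 + 1768)) = √(3734 + 840) = √4574 ≈ 67.631)
6726/I = 6726/(√4574) = 6726*(√4574/4574) = 3363*√4574/2287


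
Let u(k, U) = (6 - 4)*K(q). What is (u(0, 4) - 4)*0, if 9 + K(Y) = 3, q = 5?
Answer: 0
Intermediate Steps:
K(Y) = -6 (K(Y) = -9 + 3 = -6)
u(k, U) = -12 (u(k, U) = (6 - 4)*(-6) = 2*(-6) = -12)
(u(0, 4) - 4)*0 = (-12 - 4)*0 = -16*0 = 0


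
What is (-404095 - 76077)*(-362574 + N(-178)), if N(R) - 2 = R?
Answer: 174182393000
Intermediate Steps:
N(R) = 2 + R
(-404095 - 76077)*(-362574 + N(-178)) = (-404095 - 76077)*(-362574 + (2 - 178)) = -480172*(-362574 - 176) = -480172*(-362750) = 174182393000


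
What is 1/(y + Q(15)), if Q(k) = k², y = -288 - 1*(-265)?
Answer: 1/202 ≈ 0.0049505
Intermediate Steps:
y = -23 (y = -288 + 265 = -23)
1/(y + Q(15)) = 1/(-23 + 15²) = 1/(-23 + 225) = 1/202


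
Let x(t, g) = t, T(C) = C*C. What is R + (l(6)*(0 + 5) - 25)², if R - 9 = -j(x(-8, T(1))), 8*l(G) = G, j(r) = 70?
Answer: 6249/16 ≈ 390.56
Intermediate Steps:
T(C) = C²
l(G) = G/8
R = -61 (R = 9 - 1*70 = 9 - 70 = -61)
R + (l(6)*(0 + 5) - 25)² = -61 + (((⅛)*6)*(0 + 5) - 25)² = -61 + ((¾)*5 - 25)² = -61 + (15/4 - 25)² = -61 + (-85/4)² = -61 + 7225/16 = 6249/16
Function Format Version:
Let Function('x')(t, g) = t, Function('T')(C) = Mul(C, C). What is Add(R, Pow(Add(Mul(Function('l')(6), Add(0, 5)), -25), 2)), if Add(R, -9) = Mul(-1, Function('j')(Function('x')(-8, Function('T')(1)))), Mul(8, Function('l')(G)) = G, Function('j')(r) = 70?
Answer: Rational(6249, 16) ≈ 390.56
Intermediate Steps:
Function('T')(C) = Pow(C, 2)
Function('l')(G) = Mul(Rational(1, 8), G)
R = -61 (R = Add(9, Mul(-1, 70)) = Add(9, -70) = -61)
Add(R, Pow(Add(Mul(Function('l')(6), Add(0, 5)), -25), 2)) = Add(-61, Pow(Add(Mul(Mul(Rational(1, 8), 6), Add(0, 5)), -25), 2)) = Add(-61, Pow(Add(Mul(Rational(3, 4), 5), -25), 2)) = Add(-61, Pow(Add(Rational(15, 4), -25), 2)) = Add(-61, Pow(Rational(-85, 4), 2)) = Add(-61, Rational(7225, 16)) = Rational(6249, 16)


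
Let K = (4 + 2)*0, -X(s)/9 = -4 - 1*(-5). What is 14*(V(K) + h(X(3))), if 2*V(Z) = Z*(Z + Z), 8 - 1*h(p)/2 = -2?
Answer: 280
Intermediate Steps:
X(s) = -9 (X(s) = -9*(-4 - 1*(-5)) = -9*(-4 + 5) = -9*1 = -9)
h(p) = 20 (h(p) = 16 - 2*(-2) = 16 + 4 = 20)
K = 0 (K = 6*0 = 0)
V(Z) = Z² (V(Z) = (Z*(Z + Z))/2 = (Z*(2*Z))/2 = (2*Z²)/2 = Z²)
14*(V(K) + h(X(3))) = 14*(0² + 20) = 14*(0 + 20) = 14*20 = 280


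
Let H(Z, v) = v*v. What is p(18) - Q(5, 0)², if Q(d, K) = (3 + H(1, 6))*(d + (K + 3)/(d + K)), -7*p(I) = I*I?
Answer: -8355348/175 ≈ -47745.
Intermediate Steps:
H(Z, v) = v²
p(I) = -I²/7 (p(I) = -I*I/7 = -I²/7)
Q(d, K) = 39*d + 39*(3 + K)/(K + d) (Q(d, K) = (3 + 6²)*(d + (K + 3)/(d + K)) = (3 + 36)*(d + (3 + K)/(K + d)) = 39*(d + (3 + K)/(K + d)) = 39*d + 39*(3 + K)/(K + d))
p(18) - Q(5, 0)² = -⅐*18² - (39*(3 + 0 + 5² + 0*5)/(0 + 5))² = -⅐*324 - (39*(3 + 0 + 25 + 0)/5)² = -324/7 - (39*(⅕)*28)² = -324/7 - (1092/5)² = -324/7 - 1*1192464/25 = -324/7 - 1192464/25 = -8355348/175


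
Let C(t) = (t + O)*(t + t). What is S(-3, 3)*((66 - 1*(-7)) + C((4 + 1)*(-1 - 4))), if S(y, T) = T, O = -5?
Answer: 4719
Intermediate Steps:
C(t) = 2*t*(-5 + t) (C(t) = (t - 5)*(t + t) = (-5 + t)*(2*t) = 2*t*(-5 + t))
S(-3, 3)*((66 - 1*(-7)) + C((4 + 1)*(-1 - 4))) = 3*((66 - 1*(-7)) + 2*((4 + 1)*(-1 - 4))*(-5 + (4 + 1)*(-1 - 4))) = 3*((66 + 7) + 2*(5*(-5))*(-5 + 5*(-5))) = 3*(73 + 2*(-25)*(-5 - 25)) = 3*(73 + 2*(-25)*(-30)) = 3*(73 + 1500) = 3*1573 = 4719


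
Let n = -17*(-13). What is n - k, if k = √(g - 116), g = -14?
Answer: 221 - I*√130 ≈ 221.0 - 11.402*I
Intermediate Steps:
n = 221
k = I*√130 (k = √(-14 - 116) = √(-130) = I*√130 ≈ 11.402*I)
n - k = 221 - I*√130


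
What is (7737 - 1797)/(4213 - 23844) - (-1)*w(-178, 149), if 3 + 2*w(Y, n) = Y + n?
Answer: -320036/19631 ≈ -16.303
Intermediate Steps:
w(Y, n) = -3/2 + Y/2 + n/2 (w(Y, n) = -3/2 + (Y + n)/2 = -3/2 + (Y/2 + n/2) = -3/2 + Y/2 + n/2)
(7737 - 1797)/(4213 - 23844) - (-1)*w(-178, 149) = (7737 - 1797)/(4213 - 23844) - (-1)*(-3/2 + (½)*(-178) + (½)*149) = 5940/(-19631) - (-1)*(-3/2 - 89 + 149/2) = 5940*(-1/19631) - (-1)*(-16) = -5940/19631 - 1*16 = -5940/19631 - 16 = -320036/19631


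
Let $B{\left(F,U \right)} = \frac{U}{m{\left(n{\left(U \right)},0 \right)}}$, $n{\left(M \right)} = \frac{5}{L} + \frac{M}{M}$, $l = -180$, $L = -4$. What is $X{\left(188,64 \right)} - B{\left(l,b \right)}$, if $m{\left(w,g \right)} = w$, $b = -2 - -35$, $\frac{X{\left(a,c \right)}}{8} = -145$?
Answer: $-1028$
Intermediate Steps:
$X{\left(a,c \right)} = -1160$ ($X{\left(a,c \right)} = 8 \left(-145\right) = -1160$)
$b = 33$ ($b = -2 + 35 = 33$)
$n{\left(M \right)} = - \frac{1}{4}$ ($n{\left(M \right)} = \frac{5}{-4} + \frac{M}{M} = 5 \left(- \frac{1}{4}\right) + 1 = - \frac{5}{4} + 1 = - \frac{1}{4}$)
$B{\left(F,U \right)} = - 4 U$ ($B{\left(F,U \right)} = \frac{U}{- \frac{1}{4}} = U \left(-4\right) = - 4 U$)
$X{\left(188,64 \right)} - B{\left(l,b \right)} = -1160 - \left(-4\right) 33 = -1160 - -132 = -1160 + 132 = -1028$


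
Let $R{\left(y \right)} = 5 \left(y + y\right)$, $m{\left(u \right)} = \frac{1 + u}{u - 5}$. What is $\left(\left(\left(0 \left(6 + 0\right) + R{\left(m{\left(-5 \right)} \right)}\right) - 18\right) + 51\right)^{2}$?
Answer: $1369$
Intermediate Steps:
$m{\left(u \right)} = \frac{1 + u}{-5 + u}$
$R{\left(y \right)} = 10 y$ ($R{\left(y \right)} = 5 \cdot 2 y = 10 y$)
$\left(\left(\left(0 \left(6 + 0\right) + R{\left(m{\left(-5 \right)} \right)}\right) - 18\right) + 51\right)^{2} = \left(\left(\left(0 \left(6 + 0\right) + 10 \frac{1 - 5}{-5 - 5}\right) - 18\right) + 51\right)^{2} = \left(\left(\left(0 \cdot 6 + 10 \frac{1}{-10} \left(-4\right)\right) - 18\right) + 51\right)^{2} = \left(\left(\left(0 + 10 \left(\left(- \frac{1}{10}\right) \left(-4\right)\right)\right) - 18\right) + 51\right)^{2} = \left(\left(\left(0 + 10 \cdot \frac{2}{5}\right) - 18\right) + 51\right)^{2} = \left(\left(\left(0 + 4\right) - 18\right) + 51\right)^{2} = \left(\left(4 - 18\right) + 51\right)^{2} = \left(-14 + 51\right)^{2} = 37^{2} = 1369$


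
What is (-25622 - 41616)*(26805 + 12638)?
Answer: -2652068434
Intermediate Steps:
(-25622 - 41616)*(26805 + 12638) = -67238*39443 = -2652068434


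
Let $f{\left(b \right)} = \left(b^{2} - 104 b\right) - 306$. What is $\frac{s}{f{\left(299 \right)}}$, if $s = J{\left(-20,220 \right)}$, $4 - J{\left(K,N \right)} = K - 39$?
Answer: $\frac{21}{19333} \approx 0.0010862$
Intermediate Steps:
$f{\left(b \right)} = -306 + b^{2} - 104 b$
$J{\left(K,N \right)} = 43 - K$ ($J{\left(K,N \right)} = 4 - \left(K - 39\right) = 4 - \left(-39 + K\right) = 43 - K$)
$s = 63$ ($s = 43 - -20 = 43 + 20 = 63$)
$\frac{s}{f{\left(299 \right)}} = \frac{63}{-306 + 299^{2} - 31096} = \frac{63}{-306 + 89401 - 31096} = \frac{63}{57999} = 63 \cdot \frac{1}{57999} = \frac{21}{19333}$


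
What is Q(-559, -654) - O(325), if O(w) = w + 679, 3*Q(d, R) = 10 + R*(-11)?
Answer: 4192/3 ≈ 1397.3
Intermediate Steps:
Q(d, R) = 10/3 - 11*R/3 (Q(d, R) = (10 + R*(-11))/3 = (10 - 11*R)/3 = 10/3 - 11*R/3)
O(w) = 679 + w
Q(-559, -654) - O(325) = (10/3 - 11/3*(-654)) - (679 + 325) = (10/3 + 2398) - 1*1004 = 7204/3 - 1004 = 4192/3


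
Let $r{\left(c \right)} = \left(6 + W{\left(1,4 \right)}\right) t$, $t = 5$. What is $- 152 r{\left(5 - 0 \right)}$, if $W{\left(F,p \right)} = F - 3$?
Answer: $-3040$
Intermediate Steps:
$W{\left(F,p \right)} = -3 + F$
$r{\left(c \right)} = 20$ ($r{\left(c \right)} = \left(6 + \left(-3 + 1\right)\right) 5 = \left(6 - 2\right) 5 = 4 \cdot 5 = 20$)
$- 152 r{\left(5 - 0 \right)} = \left(-152\right) 20 = -3040$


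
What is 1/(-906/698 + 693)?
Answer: 349/241404 ≈ 0.0014457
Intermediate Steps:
1/(-906/698 + 693) = 1/(-906*1/698 + 693) = 1/(-453/349 + 693) = 1/(241404/349) = 349/241404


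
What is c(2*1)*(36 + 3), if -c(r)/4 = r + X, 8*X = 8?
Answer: -468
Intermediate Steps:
X = 1 (X = (⅛)*8 = 1)
c(r) = -4 - 4*r (c(r) = -4*(r + 1) = -4*(1 + r) = -4 - 4*r)
c(2*1)*(36 + 3) = (-4 - 8)*(36 + 3) = (-4 - 4*2)*39 = (-4 - 8)*39 = -12*39 = -468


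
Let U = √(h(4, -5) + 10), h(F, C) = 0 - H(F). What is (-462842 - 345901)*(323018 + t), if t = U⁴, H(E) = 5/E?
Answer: -4180807452159/16 ≈ -2.6130e+11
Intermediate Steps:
h(F, C) = -5/F (h(F, C) = 0 - 5/F = -5/F)
U = √35/2 (U = √(-5/4 + 10) = √(35/4) = √35/2 ≈ 2.9580)
t = 1225/16 (t = (√35/2)⁴ = 1225/16 ≈ 76.563)
(-462842 - 345901)*(323018 + t) = (-462842 - 345901)*(323018 + 1225/16) = -808743*5169513/16 = -4180807452159/16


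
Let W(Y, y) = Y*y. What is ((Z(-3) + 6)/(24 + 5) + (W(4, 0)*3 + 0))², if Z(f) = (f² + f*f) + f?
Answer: 441/841 ≈ 0.52438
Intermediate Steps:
Z(f) = f + 2*f² (Z(f) = (f² + f²) + f = 2*f² + f = f + 2*f²)
((Z(-3) + 6)/(24 + 5) + (W(4, 0)*3 + 0))² = ((-3*(1 + 2*(-3)) + 6)/(24 + 5) + ((4*0)*3 + 0))² = ((-3*(1 - 6) + 6)/29 + (0*3 + 0))² = ((-3*(-5) + 6)*(1/29) + (0 + 0))² = ((15 + 6)*(1/29) + 0)² = (21*(1/29) + 0)² = (21/29 + 0)² = (21/29)² = 441/841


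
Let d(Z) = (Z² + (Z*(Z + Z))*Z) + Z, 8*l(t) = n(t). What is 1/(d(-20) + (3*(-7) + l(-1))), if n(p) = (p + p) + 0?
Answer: -4/62565 ≈ -6.3934e-5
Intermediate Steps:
n(p) = 2*p (n(p) = 2*p + 0 = 2*p)
l(t) = t/4 (l(t) = (2*t)/8 = t/4)
d(Z) = Z + Z² + 2*Z³ (d(Z) = (Z² + (Z*(2*Z))*Z) + Z = (Z² + (2*Z²)*Z) + Z = (Z² + 2*Z³) + Z = Z + Z² + 2*Z³)
1/(d(-20) + (3*(-7) + l(-1))) = 1/(-20*(1 - 20 + 2*(-20)²) + (3*(-7) + (¼)*(-1))) = 1/(-20*(1 - 20 + 2*400) + (-21 - ¼)) = 1/(-20*(1 - 20 + 800) - 85/4) = 1/(-20*781 - 85/4) = 1/(-15620 - 85/4) = 1/(-62565/4) = -4/62565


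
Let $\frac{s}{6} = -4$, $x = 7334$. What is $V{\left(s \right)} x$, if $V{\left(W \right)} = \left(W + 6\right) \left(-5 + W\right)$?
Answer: $3828348$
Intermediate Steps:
$s = -24$ ($s = 6 \left(-4\right) = -24$)
$V{\left(W \right)} = \left(-5 + W\right) \left(6 + W\right)$ ($V{\left(W \right)} = \left(6 + W\right) \left(-5 + W\right) = \left(-5 + W\right) \left(6 + W\right)$)
$V{\left(s \right)} x = \left(-30 - 24 + \left(-24\right)^{2}\right) 7334 = \left(-30 - 24 + 576\right) 7334 = 522 \cdot 7334 = 3828348$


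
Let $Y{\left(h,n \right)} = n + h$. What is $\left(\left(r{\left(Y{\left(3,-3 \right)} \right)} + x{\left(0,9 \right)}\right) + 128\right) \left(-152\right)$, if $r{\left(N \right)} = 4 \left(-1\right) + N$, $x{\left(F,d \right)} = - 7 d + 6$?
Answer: $-10184$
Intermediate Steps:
$Y{\left(h,n \right)} = h + n$
$x{\left(F,d \right)} = 6 - 7 d$
$r{\left(N \right)} = -4 + N$
$\left(\left(r{\left(Y{\left(3,-3 \right)} \right)} + x{\left(0,9 \right)}\right) + 128\right) \left(-152\right) = \left(\left(\left(-4 + \left(3 - 3\right)\right) + \left(6 - 63\right)\right) + 128\right) \left(-152\right) = \left(\left(\left(-4 + 0\right) + \left(6 - 63\right)\right) + 128\right) \left(-152\right) = \left(\left(-4 - 57\right) + 128\right) \left(-152\right) = \left(-61 + 128\right) \left(-152\right) = 67 \left(-152\right) = -10184$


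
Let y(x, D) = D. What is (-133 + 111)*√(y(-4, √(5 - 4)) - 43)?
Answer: -22*I*√42 ≈ -142.58*I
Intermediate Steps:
(-133 + 111)*√(y(-4, √(5 - 4)) - 43) = (-133 + 111)*√(√(5 - 4) - 43) = -22*√(√1 - 43) = -22*√(1 - 43) = -22*I*√42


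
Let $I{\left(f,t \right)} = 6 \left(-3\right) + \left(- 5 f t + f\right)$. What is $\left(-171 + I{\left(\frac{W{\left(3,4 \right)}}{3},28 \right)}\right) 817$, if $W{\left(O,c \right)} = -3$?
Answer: $-40850$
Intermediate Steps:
$I{\left(f,t \right)} = -18 + f - 5 f t$ ($I{\left(f,t \right)} = -18 - \left(- f + 5 f t\right) = -18 + f - 5 f t$)
$\left(-171 + I{\left(\frac{W{\left(3,4 \right)}}{3},28 \right)}\right) 817 = \left(-171 - \left(18 + 1 + 5 \left(- \frac{3}{3}\right) 28\right)\right) 817 = \left(-171 - \left(19 + 5 \left(\left(-3\right) \frac{1}{3}\right) 28\right)\right) 817 = \left(-171 - \left(19 - 140\right)\right) 817 = \left(-171 - -121\right) 817 = \left(-171 + 121\right) 817 = \left(-50\right) 817 = -40850$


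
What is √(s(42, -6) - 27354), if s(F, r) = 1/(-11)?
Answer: I*√3309845/11 ≈ 165.39*I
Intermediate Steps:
s(F, r) = -1/11
√(s(42, -6) - 27354) = √(-1/11 - 27354) = √(-300895/11) = I*√3309845/11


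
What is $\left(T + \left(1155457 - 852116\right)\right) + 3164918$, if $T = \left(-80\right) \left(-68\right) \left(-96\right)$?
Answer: $2946019$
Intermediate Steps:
$T = -522240$ ($T = 5440 \left(-96\right) = -522240$)
$\left(T + \left(1155457 - 852116\right)\right) + 3164918 = \left(-522240 + \left(1155457 - 852116\right)\right) + 3164918 = \left(-522240 + 303341\right) + 3164918 = -218899 + 3164918 = 2946019$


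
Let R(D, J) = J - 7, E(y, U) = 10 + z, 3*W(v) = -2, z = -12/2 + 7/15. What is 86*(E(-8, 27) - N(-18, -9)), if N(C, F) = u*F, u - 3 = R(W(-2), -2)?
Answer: -63898/15 ≈ -4259.9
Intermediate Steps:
z = -83/15 (z = -12*½ + 7*(1/15) = -6 + 7/15 = -83/15 ≈ -5.5333)
W(v) = -⅔ (W(v) = (⅓)*(-2) = -⅔)
E(y, U) = 67/15 (E(y, U) = 10 - 83/15 = 67/15)
R(D, J) = -7 + J
u = -6 (u = 3 + (-7 - 2) = 3 - 9 = -6)
N(C, F) = -6*F
86*(E(-8, 27) - N(-18, -9)) = 86*(67/15 - (-6)*(-9)) = 86*(67/15 - 1*54) = 86*(67/15 - 54) = 86*(-743/15) = -63898/15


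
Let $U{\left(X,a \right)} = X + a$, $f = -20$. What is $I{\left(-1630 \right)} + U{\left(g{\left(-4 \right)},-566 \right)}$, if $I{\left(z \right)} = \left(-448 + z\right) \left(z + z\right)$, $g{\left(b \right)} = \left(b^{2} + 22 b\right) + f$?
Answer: $6773622$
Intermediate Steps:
$g{\left(b \right)} = -20 + b^{2} + 22 b$ ($g{\left(b \right)} = \left(b^{2} + 22 b\right) - 20 = -20 + b^{2} + 22 b$)
$I{\left(z \right)} = 2 z \left(-448 + z\right)$ ($I{\left(z \right)} = \left(-448 + z\right) 2 z = 2 z \left(-448 + z\right)$)
$I{\left(-1630 \right)} + U{\left(g{\left(-4 \right)},-566 \right)} = 2 \left(-1630\right) \left(-448 - 1630\right) + \left(\left(-20 + \left(-4\right)^{2} + 22 \left(-4\right)\right) - 566\right) = 2 \left(-1630\right) \left(-2078\right) - 658 = 6774280 - 658 = 6773622$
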